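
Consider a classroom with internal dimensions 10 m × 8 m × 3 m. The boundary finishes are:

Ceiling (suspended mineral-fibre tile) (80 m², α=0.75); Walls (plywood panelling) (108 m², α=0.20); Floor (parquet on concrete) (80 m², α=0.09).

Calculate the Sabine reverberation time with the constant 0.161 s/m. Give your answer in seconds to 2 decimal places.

0.44 s

Equivalent absorption area: A = 80·0.75 + 108·0.20 + 80·0.09 = 88.800 m².
Volume V = 10 × 8 × 3 = 240 m³.
RT60 = 0.161 · V / A = 0.161 × 240 / 88.800 = 0.44 s.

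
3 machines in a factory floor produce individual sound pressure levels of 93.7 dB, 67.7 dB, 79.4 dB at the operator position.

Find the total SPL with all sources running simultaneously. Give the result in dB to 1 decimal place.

93.9 dB

Converting to relative power and adding: 10^(93.7/10) + 10^(67.7/10) + 10^(79.4/10) = 2.437e+09.
L_total = 10·log₁₀(2.437e+09) = 93.9 dB.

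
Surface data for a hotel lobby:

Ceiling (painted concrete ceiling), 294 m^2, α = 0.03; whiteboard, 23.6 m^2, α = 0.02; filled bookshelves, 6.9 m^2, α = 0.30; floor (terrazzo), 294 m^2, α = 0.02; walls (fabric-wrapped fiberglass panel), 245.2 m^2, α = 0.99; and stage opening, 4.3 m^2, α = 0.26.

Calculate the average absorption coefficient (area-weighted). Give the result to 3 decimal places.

Total surface area S = 868.0 m^2.
A = 294×0.03 + 23.6×0.02 + 6.9×0.30 + 294×0.02 + 245.2×0.99 + 4.3×0.26 = 261.108 sabins.
ᾱ = A/S = 0.301.

0.301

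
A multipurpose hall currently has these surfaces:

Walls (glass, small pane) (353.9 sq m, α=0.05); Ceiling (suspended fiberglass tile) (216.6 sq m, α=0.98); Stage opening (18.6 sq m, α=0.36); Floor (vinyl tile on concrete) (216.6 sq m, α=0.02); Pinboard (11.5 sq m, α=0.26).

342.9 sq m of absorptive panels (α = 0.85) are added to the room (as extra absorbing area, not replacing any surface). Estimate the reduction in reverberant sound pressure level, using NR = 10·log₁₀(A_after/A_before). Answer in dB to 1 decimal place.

3.4 dB

A_before = Σ Sᵢαᵢ = 353.9*0.05 + 216.6*0.98 + 18.6*0.36 + 216.6*0.02 + 11.5*0.26 = 243.981 sabins.
Added absorption = 342.9 × 0.85 = 291.465 sabins.
New total A_after = 535.446 sabins.
Reduction = 10 log₁₀(A_after/A_before) = 10 log₁₀(2.1946) = 3.4 dB.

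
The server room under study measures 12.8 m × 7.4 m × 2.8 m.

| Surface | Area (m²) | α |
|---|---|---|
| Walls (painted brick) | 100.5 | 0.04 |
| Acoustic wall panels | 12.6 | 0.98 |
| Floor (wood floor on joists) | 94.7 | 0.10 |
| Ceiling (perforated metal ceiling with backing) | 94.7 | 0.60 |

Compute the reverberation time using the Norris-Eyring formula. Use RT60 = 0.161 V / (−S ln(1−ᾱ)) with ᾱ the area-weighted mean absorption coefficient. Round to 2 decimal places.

S = Σ Sᵢ = 302.5 m².
Absorption A = 100.5·0.04 + 12.6·0.98 + 94.7·0.10 + 94.7·0.60 = 82.658 sabins.
ᾱ = 82.658 / 302.5 = 0.2732.
Eyring denominator: −S ln(1−ᾱ) = 96.529.
V = 12.8 × 7.4 × 2.8 = 265.216 m³.
T = 0.161·V/[−S·ln(1−ᾱ)] = 0.161·265.216/96.529 = 0.44 s.

0.44 seconds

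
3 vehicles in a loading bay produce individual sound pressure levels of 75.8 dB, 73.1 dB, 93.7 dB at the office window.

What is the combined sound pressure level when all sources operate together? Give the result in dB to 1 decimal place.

93.8 dB

Σ 10^(Lᵢ/10) = 2.403e+09.
Combined level = 10 log₁₀(2.403e+09) = 93.8 dB.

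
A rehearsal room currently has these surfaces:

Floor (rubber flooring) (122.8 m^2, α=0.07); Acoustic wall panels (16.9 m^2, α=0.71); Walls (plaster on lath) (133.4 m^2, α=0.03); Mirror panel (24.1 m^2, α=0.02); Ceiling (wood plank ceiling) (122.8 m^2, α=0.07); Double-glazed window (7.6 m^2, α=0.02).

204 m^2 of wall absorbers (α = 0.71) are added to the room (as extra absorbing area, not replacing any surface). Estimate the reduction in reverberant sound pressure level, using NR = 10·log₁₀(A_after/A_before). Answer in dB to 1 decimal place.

Total absorption A_before = 122.8*0.07 + 16.9*0.71 + 133.4*0.03 + 24.1*0.02 + 122.8*0.07 + 7.6*0.02
  = 8.596 + 11.999 + 4.002 + 0.482 + 8.596 + 0.152 = 33.827 m^2 sabins.
Added absorption = 204 × 0.71 = 144.840 sabins.
A_after = 33.827 + 144.840 = 178.667 sabins.
NR = 10·log₁₀(178.667/33.827) = 7.2 dB.

7.2 dB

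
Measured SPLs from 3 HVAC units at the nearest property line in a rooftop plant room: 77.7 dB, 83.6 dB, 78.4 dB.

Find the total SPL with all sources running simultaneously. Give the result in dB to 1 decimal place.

85.5 dB

Converting to relative power and adding: 10^(77.7/10) + 10^(83.6/10) + 10^(78.4/10) = 3.572e+08.
L_total = 10·log₁₀(3.572e+08) = 85.5 dB.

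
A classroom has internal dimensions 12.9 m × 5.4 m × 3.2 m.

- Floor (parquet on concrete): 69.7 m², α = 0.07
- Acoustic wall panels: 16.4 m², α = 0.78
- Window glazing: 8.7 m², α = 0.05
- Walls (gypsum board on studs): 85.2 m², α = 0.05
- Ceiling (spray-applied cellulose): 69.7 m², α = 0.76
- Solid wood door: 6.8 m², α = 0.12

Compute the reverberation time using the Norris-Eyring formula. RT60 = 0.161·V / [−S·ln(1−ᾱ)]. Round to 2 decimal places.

Total surface area S = 69.7 + 16.4 + 8.7 + 85.2 + 69.7 + 6.8 = 256.5 m².
Absorption A = 69.7·0.07 + 16.4·0.78 + 8.7·0.05 + 85.2·0.05 + 69.7·0.76 + 6.8·0.12 = 76.154 sabins.
Mean coefficient ᾱ = A/S = 0.2969.
−S·ln(1−ᾱ) = −256.5 × ln(1 − 0.2969) = 90.354.
V = 12.9 × 5.4 × 3.2 = 222.912 m³.
T = 0.161·V/[−S·ln(1−ᾱ)] = 0.161·222.912/90.354 = 0.40 s.

0.40 s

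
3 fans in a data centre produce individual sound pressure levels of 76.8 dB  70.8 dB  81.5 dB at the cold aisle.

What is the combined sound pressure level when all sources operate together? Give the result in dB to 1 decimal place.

Σ 10^(Lᵢ/10) = 2.011e+08.
Combined level = 10 log₁₀(2.011e+08) = 83.0 dB.

83.0 dB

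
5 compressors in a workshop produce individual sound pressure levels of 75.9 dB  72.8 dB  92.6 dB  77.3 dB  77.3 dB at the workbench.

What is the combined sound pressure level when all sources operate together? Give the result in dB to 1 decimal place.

93.0 dB

Sum in the linear (power) domain: Σ 10^(Lᵢ/10) = 10^(75.9/10) + 10^(72.8/10) + 10^(92.6/10) + 10^(77.3/10) + 10^(77.3/10) = 1.985e+09.
Combined level = 10 log₁₀(1.985e+09) = 93.0 dB.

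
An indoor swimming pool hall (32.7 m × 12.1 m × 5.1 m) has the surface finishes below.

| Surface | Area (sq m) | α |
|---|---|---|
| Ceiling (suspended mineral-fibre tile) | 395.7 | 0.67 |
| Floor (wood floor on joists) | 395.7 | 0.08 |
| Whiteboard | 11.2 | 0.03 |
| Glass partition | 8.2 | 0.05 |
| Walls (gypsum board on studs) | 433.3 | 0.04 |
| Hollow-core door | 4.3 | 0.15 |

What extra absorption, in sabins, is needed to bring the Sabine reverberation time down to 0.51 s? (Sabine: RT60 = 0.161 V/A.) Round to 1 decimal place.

Summing Sᵢαᵢ: 265.119 + 31.656 + 0.336 + 0.410 + 17.332 + 0.645 → A₁ = 315.498 sabins.
Target A₂ = 0.161·2017.917/0.51 = 637.029 sabins (V = 2017.917 m³).
Shortfall: 637.029 − 315.498 = 321.5 sabins.

321.5 sabins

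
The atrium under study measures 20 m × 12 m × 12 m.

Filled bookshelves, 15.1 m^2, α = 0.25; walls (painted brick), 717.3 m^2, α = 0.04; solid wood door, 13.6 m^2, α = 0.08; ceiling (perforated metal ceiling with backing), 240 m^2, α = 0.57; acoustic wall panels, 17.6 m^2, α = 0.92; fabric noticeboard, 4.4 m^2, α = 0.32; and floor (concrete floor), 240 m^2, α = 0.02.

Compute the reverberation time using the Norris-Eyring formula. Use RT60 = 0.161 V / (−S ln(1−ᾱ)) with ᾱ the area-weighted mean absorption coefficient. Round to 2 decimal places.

Total surface area S = 15.1 + 717.3 + 13.6 + 240 + 17.6 + 4.4 + 240 = 1248.0 m^2.
Absorption A = 15.1×0.25 + 717.3×0.04 + 13.6×0.08 + 240×0.57 + 17.6×0.92 + 4.4×0.32 + 240×0.02 = 192.755 sabins.
Mean coefficient ᾱ = A/S = 0.1545.
−S·ln(1−ᾱ) = −1248.0 × ln(1 − 0.1545) = 209.448.
V = 20 × 12 × 12 = 2880 m³.
RT60 = 0.161 × 2880 / 209.448 = 2.21 s.

2.21 sec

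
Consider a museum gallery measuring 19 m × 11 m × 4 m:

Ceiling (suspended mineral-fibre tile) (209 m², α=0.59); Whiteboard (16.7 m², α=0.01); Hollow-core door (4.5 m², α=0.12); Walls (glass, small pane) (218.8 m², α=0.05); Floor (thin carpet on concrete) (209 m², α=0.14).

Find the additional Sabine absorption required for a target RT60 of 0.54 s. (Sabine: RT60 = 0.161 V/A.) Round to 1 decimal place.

85.0 sabins

Summing Sᵢαᵢ: 123.310 + 0.167 + 0.540 + 10.940 + 29.260 → A₁ = 164.217 sabins.
For T = 0.54 s, need A₂ = 0.161·V/T = 0.161·836/0.54 = 249.252 sabins.
ΔA = A₂ − A₁ = 249.252 − 164.217 = 85.0 sabins.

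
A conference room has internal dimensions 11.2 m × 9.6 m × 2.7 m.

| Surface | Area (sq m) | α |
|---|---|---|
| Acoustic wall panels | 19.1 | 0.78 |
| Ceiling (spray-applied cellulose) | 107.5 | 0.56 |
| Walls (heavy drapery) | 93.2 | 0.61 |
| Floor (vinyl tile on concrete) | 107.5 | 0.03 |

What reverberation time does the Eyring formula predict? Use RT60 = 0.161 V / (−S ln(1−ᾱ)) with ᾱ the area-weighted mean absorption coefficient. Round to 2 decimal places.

S = Σ Sᵢ = 327.3 sq m.
Σ(Sᵢαᵢ) = 19.1×0.78 + 107.5×0.56 + 93.2×0.61 + 107.5×0.03 = 135.175.
Mean coefficient ᾱ = A/S = 0.4130.
−S·ln(1−ᾱ) = −327.3 × ln(1 − 0.4130) = 174.363.
V = 11.2 × 9.6 × 2.7 = 290.304 m³.
RT60 = 0.161 × 290.304 / 174.363 = 0.27 s.

0.27 seconds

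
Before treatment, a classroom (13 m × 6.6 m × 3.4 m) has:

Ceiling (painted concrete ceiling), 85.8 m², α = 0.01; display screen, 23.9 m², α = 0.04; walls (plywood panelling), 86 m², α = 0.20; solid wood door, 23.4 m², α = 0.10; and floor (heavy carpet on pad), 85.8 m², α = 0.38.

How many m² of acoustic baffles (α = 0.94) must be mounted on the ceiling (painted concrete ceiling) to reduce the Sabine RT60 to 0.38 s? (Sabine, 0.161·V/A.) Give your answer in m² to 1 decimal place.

A₁ = Σ Sᵢαᵢ = 85.8×0.01 + 23.9×0.04 + 86×0.20 + 23.4×0.10 + 85.8×0.38 = 53.958 sabins.
Required A₂ = 0.161·291.72/0.38 = 123.597 sabins.
ΔA needed = 123.597 − 53.958 = 69.639 sabins.
Net gain per m²: Δα = 0.94 − 0.01 = 0.93.
Panel area = 69.639 / 0.93 = 74.9 m².

74.9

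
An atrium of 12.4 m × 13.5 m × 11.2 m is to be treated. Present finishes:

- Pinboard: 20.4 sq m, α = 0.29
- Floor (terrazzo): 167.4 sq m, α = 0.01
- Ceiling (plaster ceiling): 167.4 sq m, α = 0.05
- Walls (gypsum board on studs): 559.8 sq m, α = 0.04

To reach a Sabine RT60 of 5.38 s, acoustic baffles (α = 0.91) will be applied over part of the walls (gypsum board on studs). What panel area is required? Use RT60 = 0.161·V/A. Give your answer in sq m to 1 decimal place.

Total absorption A₁ = 20.4*0.29 + 167.4*0.01 + 167.4*0.05 + 559.8*0.04
  = 5.916 + 1.674 + 8.370 + 22.392 = 38.352 sq m sabins.
Required A₂ = 0.161·1874.88/5.38 = 56.107 sabins.
ΔA needed = 56.107 − 38.352 = 17.755 sabins.
Each sq m of panel replacing the walls (gypsum board on studs) adds (0.91 − 0.04) = 0.87 sabins.
Area = ΔA/Δα = 17.755/0.87 = 20.4 sq m.

20.4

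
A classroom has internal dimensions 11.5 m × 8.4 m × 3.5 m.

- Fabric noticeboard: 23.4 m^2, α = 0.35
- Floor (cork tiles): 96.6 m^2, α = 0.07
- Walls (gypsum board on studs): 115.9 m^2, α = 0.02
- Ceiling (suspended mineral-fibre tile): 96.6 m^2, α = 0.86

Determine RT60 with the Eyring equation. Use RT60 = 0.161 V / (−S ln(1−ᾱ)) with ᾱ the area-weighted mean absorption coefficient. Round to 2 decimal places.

S = Σ Sᵢ = 332.5 m^2.
Absorption A = 23.4·0.35 + 96.6·0.07 + 115.9·0.02 + 96.6·0.86 = 100.346 sabins.
Mean coefficient ᾱ = A/S = 0.3018.
Eyring denominator: −S ln(1−ᾱ) = 119.451.
V = 11.5 × 8.4 × 3.5 = 338.1 m³.
RT60 = 0.161 × 338.1 / 119.451 = 0.46 s.

0.46 s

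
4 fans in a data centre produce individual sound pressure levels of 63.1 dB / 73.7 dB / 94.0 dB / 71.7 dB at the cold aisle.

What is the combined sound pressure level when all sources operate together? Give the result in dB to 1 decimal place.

Σ 10^(Lᵢ/10) = 2.552e+09.
Back to dB: 10·log₁₀ Σ = 94.1 dB.

94.1 dB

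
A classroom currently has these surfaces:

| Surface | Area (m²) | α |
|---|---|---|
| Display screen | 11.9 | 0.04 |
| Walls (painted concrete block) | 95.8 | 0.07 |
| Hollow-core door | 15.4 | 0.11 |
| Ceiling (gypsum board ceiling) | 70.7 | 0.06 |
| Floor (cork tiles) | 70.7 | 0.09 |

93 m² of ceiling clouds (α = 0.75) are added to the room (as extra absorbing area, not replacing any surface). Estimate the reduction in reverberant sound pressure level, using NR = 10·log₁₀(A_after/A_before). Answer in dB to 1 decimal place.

A_before = Σ Sᵢαᵢ = 11.9×0.04 + 95.8×0.07 + 15.4×0.11 + 70.7×0.06 + 70.7×0.09 = 19.481 sabins.
Added absorption = 93 × 0.75 = 69.750 sabins.
A_after = 19.481 + 69.750 = 89.231 sabins.
Reduction = 10 log₁₀(A_after/A_before) = 10 log₁₀(4.5804) = 6.6 dB.

6.6 dB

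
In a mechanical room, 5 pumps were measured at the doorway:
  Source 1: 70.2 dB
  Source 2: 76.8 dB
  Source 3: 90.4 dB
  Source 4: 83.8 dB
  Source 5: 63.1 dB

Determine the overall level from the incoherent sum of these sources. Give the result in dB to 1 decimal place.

91.5 dB

Σ 10^(Lᵢ/10) = 1.397e+09.
Combined level = 10 log₁₀(1.397e+09) = 91.5 dB.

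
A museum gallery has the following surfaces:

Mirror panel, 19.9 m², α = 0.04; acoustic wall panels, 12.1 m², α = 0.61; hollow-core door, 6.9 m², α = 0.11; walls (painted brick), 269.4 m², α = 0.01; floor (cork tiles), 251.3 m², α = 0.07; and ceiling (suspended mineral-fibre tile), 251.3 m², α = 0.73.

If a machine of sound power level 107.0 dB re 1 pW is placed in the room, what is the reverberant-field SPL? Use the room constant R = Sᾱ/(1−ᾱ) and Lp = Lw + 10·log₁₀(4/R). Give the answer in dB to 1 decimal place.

88.4 dB

Σ(Sᵢαᵢ) = 19.9×0.04 + 12.1×0.61 + 6.9×0.11 + 269.4×0.01 + 251.3×0.07 + 251.3×0.73 = 212.670; total area S = 810.9 m².
ᾱ = 212.670/810.9 = 0.2623; R = Sᾱ/(1−ᾱ) = 212.670/(1−0.2623) = 288.288 m².
Lp = 107.0 + 10·log₁₀(4/288.288) = 107.0 + (-18.58) = 88.4 dB.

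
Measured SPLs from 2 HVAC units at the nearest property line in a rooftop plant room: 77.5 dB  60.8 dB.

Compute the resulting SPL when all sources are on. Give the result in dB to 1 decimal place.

77.6 dB

Converting to relative power and adding: 10^(77.5/10) + 10^(60.8/10) = 5.744e+07.
Back to dB: 10·log₁₀ Σ = 77.6 dB.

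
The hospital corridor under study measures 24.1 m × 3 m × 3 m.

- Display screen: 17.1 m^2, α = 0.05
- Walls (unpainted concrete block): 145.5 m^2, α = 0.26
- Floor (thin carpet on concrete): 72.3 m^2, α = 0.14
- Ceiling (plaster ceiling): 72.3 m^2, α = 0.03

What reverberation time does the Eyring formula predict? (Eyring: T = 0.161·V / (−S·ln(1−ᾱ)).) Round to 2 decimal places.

S = Σ Sᵢ = 307.2 m^2.
Absorption A = 17.1·0.05 + 145.5·0.26 + 72.3·0.14 + 72.3·0.03 = 50.976 sabins.
ᾱ = 50.976 / 307.2 = 0.1659.
Eyring denominator: −S ln(1−ᾱ) = 55.727.
V = 24.1 × 3 × 3 = 216.9 m³.
RT60 = 0.161 × 216.9 / 55.727 = 0.63 s.

0.63 s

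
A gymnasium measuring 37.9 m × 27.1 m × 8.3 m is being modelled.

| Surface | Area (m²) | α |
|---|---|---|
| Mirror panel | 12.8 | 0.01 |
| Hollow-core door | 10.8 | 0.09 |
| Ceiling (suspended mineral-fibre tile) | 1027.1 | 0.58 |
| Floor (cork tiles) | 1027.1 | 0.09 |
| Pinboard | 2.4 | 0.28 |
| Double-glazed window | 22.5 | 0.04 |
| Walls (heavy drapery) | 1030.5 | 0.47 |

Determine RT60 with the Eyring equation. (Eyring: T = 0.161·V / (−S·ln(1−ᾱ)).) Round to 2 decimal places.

0.93 s

Total surface area S = 12.8 + 10.8 + 1027.1 + 1027.1 + 2.4 + 22.5 + 1030.5 = 3133.2 m².
Σ(Sᵢαᵢ) = 12.8×0.01 + 10.8×0.09 + 1027.1×0.58 + 1027.1×0.09 + 2.4×0.28 + 22.5×0.04 + 1030.5×0.47 = 1175.164.
Mean coefficient ᾱ = A/S = 0.3751.
−S·ln(1−ᾱ) = −3133.2 × ln(1 − 0.3751) = 1473.117.
V = 37.9 × 27.1 × 8.3 = 8524.847 m³.
RT60 = 0.161 × 8524.847 / 1473.117 = 0.93 s.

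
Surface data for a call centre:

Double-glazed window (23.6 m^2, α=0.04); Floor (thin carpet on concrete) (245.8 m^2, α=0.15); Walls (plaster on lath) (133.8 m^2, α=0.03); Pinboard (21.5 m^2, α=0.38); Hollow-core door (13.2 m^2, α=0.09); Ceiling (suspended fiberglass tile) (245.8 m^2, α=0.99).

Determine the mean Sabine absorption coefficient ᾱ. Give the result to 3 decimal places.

0.431

Total surface area S = 683.7 m^2.
A = 23.6·0.04 + 245.8·0.15 + 133.8·0.03 + 21.5·0.38 + 13.2·0.09 + 245.8·0.99 = 294.528 sabins.
ᾱ = 294.528 / 683.7 = 0.431.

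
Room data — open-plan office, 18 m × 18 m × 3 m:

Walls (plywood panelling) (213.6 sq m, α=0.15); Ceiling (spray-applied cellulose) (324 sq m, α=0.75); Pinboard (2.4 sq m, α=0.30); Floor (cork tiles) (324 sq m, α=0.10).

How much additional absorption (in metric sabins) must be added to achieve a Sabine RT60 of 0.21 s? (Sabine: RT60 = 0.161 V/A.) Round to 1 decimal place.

Equivalent absorption area: A₁ = 213.6·0.15 + 324·0.75 + 2.4·0.30 + 324·0.10 = 308.160 sq m.
For T = 0.21 s, need A₂ = 0.161·V/T = 0.161·972/0.21 = 745.200 sabins.
ΔA = A₂ − A₁ = 745.200 − 308.160 = 437.0 sabins.

437.0 sabins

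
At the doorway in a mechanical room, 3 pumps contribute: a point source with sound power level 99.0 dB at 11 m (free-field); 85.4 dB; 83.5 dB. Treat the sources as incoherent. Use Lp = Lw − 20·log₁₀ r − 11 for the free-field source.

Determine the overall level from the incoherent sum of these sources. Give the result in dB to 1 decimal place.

Source at 11 m: Lp = 99.0 − 20·log₁₀(11) − 11 = 67.2 dB.
Sum in the linear (power) domain: Σ 10^(Lᵢ/10) = 10^(67.2/10) + 10^(85.4/10) + 10^(83.5/10) = 5.759e+08.
Combined level = 10 log₁₀(5.759e+08) = 87.6 dB.

87.6 dB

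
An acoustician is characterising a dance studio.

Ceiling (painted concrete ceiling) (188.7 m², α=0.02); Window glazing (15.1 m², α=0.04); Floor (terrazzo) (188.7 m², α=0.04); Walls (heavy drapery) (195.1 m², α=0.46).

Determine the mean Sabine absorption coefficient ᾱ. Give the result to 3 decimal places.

0.173

S = Σ Sᵢ = 188.7 + 15.1 + 188.7 + 195.1 = 587.6 m².
Σ(Sᵢαᵢ) = 188.7×0.02 + 15.1×0.04 + 188.7×0.04 + 195.1×0.46 = 101.672.
ᾱ = A/S = 0.173.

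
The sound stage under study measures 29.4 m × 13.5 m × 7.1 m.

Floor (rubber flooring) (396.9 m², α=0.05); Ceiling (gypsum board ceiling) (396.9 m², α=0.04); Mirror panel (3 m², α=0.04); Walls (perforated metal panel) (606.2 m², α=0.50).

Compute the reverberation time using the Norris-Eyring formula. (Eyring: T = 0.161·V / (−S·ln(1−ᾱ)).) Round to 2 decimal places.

Total surface area S = 396.9 + 396.9 + 3 + 606.2 = 1403.0 m².
Absorption A = 396.9×0.05 + 396.9×0.04 + 3×0.04 + 606.2×0.50 = 338.941 sabins.
Mean coefficient ᾱ = A/S = 0.2416.
Eyring denominator: −S ln(1−ᾱ) = 387.992.
V = 29.4 × 13.5 × 7.1 = 2817.99 m³.
RT60 = 0.161 × 2817.99 / 387.992 = 1.17 s.

1.17 seconds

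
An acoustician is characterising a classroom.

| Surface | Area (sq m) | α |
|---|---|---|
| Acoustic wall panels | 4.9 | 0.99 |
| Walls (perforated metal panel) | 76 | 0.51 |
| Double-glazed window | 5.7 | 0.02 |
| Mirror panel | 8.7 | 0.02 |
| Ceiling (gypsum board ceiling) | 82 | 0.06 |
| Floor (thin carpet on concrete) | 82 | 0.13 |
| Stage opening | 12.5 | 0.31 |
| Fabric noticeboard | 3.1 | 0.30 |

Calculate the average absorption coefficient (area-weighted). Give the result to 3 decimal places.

Total surface area S = 274.9 sq m.
Weighted sum Σ Sα = 64.284.
ᾱ = A/S = 0.234.

0.234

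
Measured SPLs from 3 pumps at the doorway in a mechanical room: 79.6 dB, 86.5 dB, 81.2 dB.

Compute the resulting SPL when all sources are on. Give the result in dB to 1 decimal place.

Σ 10^(Lᵢ/10) = 6.697e+08.
L_total = 10·log₁₀(6.697e+08) = 88.3 dB.

88.3 dB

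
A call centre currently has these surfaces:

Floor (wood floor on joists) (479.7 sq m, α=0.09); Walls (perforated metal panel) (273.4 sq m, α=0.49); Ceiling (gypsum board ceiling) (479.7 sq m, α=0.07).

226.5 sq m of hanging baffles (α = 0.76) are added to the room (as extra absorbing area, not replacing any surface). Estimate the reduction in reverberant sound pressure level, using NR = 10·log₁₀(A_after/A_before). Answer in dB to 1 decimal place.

Total absorption A_before = 479.7·0.09 + 273.4·0.49 + 479.7·0.07
  = 43.173 + 133.966 + 33.579 = 210.718 sq m sabins.
Treatment contributes 226.5·0.76 = 172.140 sabins.
New total A_after = 382.858 sabins.
Reduction = 10 log₁₀(A_after/A_before) = 10 log₁₀(1.8169) = 2.6 dB.

2.6 dB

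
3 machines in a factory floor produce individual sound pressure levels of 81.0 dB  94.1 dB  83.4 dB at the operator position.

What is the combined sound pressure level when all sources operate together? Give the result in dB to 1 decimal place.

94.6 dB

Sum in the linear (power) domain: Σ 10^(Lᵢ/10) = 10^(81.0/10) + 10^(94.1/10) + 10^(83.4/10) = 2.915e+09.
L_total = 10·log₁₀(2.915e+09) = 94.6 dB.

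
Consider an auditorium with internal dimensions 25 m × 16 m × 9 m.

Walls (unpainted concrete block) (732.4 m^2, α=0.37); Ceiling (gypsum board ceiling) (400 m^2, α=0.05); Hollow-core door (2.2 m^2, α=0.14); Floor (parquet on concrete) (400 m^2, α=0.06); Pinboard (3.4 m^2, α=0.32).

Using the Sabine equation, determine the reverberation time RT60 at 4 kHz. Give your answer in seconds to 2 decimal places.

1.83 s

Equivalent absorption area: A = 732.4×0.37 + 400×0.05 + 2.2×0.14 + 400×0.06 + 3.4×0.32 = 316.384 m^2.
Room volume: 3600 m³.
Sabine: RT60 = 0.161 × 3600 / 316.384 = 1.83 s.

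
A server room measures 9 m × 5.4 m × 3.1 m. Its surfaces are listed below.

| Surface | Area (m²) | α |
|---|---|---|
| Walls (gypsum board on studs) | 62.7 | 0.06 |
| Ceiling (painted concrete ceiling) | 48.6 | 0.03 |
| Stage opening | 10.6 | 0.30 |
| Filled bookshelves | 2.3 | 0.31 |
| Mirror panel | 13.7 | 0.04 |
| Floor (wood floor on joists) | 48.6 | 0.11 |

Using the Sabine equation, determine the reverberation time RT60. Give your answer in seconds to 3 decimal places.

1.616 s

Total absorption A = 62.7·0.06 + 48.6·0.03 + 10.6·0.30 + 2.3·0.31 + 13.7·0.04 + 48.6·0.11
  = 3.762 + 1.458 + 3.180 + 0.713 + 0.548 + 5.346 = 15.007 m² sabins.
Room volume: 150.66 m³.
T = 0.161 V/A = 0.161·150.66/15.007 = 1.616 s.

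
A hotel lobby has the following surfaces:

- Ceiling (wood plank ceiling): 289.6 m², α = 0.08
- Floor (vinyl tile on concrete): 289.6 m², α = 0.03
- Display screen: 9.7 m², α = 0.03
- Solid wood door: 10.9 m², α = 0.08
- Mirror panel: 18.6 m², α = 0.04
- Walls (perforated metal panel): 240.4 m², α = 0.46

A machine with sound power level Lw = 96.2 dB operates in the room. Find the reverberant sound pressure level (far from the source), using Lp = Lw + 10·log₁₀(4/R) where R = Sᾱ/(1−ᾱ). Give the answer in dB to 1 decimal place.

79.8 dB

Σ(Sᵢαᵢ) = 289.6·0.08 + 289.6·0.03 + 9.7·0.03 + 10.9·0.08 + 18.6·0.04 + 240.4·0.46 = 144.347; total area S = 858.8 m².
ᾱ = 0.1681, so room constant R = A/(1−ᾱ) = 173.515 m².
Lp = Lw + 10 log₁₀(4/R) = 96.2 -16.37 = 79.8 dB.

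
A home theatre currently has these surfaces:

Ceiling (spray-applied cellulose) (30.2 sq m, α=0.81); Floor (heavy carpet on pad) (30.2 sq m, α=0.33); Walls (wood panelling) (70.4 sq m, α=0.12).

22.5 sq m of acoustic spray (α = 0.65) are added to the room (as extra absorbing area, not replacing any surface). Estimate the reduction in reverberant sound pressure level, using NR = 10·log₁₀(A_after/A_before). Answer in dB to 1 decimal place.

A_before = Σ Sᵢαᵢ = 30.2·0.81 + 30.2·0.33 + 70.4·0.12 = 42.876 sabins.
Added absorption = 22.5 × 0.65 = 14.625 sabins.
A_after = 42.876 + 14.625 = 57.501 sabins.
NR = 10·log₁₀(57.501/42.876) = 1.3 dB.

1.3 dB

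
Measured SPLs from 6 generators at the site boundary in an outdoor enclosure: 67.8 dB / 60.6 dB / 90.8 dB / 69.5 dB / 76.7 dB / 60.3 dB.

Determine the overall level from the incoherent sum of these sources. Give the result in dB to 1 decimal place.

Converting to relative power and adding: 10^(67.8/10) + 10^(60.6/10) + 10^(90.8/10) + 10^(69.5/10) + 10^(76.7/10) + 10^(60.3/10) = 1.266e+09.
Combined level = 10 log₁₀(1.266e+09) = 91.0 dB.

91.0 dB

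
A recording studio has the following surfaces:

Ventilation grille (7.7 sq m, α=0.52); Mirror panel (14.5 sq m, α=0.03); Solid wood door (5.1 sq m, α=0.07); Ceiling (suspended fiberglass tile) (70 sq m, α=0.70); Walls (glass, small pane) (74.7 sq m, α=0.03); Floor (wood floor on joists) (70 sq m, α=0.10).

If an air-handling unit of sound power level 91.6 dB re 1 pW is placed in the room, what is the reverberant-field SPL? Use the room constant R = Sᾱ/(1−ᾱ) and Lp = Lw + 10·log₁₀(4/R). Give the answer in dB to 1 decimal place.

A = 63.037 sabins; S = 242.0 sq m.
ᾱ = 0.2605, so room constant R = A/(1−ᾱ) = 85.243 sq m.
Lp = Lw + 10 log₁₀(4/R) = 91.6 -13.29 = 78.3 dB.

78.3 dB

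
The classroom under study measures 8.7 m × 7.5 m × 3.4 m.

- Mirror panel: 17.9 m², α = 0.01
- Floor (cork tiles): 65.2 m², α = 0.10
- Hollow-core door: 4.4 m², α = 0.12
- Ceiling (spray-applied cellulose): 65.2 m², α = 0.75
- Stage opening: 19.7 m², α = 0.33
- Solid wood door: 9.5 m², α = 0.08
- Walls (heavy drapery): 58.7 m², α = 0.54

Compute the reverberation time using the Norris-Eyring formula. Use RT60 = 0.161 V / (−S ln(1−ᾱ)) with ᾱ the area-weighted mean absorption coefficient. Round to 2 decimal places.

S = Σ Sᵢ = 240.6 m².
Absorption A = 17.9·0.01 + 65.2·0.10 + 4.4·0.12 + 65.2·0.75 + 19.7·0.33 + 9.5·0.08 + 58.7·0.54 = 95.086 sabins.
ᾱ = 95.086 / 240.6 = 0.3952.
Eyring denominator: −S ln(1−ᾱ) = 120.988.
V = 8.7 × 7.5 × 3.4 = 221.85 m³.
RT60 = 0.161 × 221.85 / 120.988 = 0.30 s.

0.30 sec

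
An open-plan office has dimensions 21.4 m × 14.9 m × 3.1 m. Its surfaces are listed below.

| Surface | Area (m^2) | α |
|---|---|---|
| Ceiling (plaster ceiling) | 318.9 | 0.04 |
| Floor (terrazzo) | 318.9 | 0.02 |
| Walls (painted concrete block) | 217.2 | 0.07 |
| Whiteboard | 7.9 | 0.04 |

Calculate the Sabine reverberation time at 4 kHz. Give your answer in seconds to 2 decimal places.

Total absorption A = 318.9·0.04 + 318.9·0.02 + 217.2·0.07 + 7.9·0.04
  = 12.756 + 6.378 + 15.204 + 0.316 = 34.654 m^2 sabins.
Room volume: 988.466 m³.
RT60 = 0.161 · V / A = 0.161 × 988.466 / 34.654 = 4.59 s.

4.59 sec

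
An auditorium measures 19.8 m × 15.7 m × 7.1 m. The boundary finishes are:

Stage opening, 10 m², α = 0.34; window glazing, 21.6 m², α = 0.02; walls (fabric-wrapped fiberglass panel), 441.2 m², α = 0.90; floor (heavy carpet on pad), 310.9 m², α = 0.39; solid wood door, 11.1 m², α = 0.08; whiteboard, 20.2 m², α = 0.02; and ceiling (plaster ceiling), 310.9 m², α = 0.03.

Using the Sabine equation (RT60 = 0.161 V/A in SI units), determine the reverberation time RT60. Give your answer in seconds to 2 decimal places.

0.67 seconds

Total absorption A = 10×0.34 + 21.6×0.02 + 441.2×0.90 + 310.9×0.39 + 11.1×0.08 + 20.2×0.02 + 310.9×0.03
  = 3.400 + 0.432 + 397.080 + 121.251 + 0.888 + 0.404 + 9.327 = 532.782 m² sabins.
V = 19.8·15.7·7.1 = 2207.106 m³.
RT60 = 0.161 · V / A = 0.161 × 2207.106 / 532.782 = 0.67 s.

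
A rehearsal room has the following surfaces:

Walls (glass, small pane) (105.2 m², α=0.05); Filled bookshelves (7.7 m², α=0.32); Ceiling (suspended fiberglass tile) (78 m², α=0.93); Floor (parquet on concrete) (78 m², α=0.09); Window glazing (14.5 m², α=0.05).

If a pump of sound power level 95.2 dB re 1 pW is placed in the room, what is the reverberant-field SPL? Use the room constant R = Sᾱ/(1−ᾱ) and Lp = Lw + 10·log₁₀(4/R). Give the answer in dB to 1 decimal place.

80.2 dB

Σ(Sᵢαᵢ) = 105.2·0.05 + 7.7·0.32 + 78·0.93 + 78·0.09 + 14.5·0.05 = 88.009; total area S = 283.4 m².
ᾱ = 0.3105, so room constant R = A/(1−ᾱ) = 127.642 m².
Lp = Lw + 10 log₁₀(4/R) = 95.2 -15.04 = 80.2 dB.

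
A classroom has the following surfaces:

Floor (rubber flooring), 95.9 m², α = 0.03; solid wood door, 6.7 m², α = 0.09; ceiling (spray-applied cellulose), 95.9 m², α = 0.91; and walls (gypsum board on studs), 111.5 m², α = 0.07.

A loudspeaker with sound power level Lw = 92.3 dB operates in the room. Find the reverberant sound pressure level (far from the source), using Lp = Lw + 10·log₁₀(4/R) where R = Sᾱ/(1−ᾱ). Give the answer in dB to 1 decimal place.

A = 98.554 sabins; S = 310.0 m².
ᾱ = 98.554/310.0 = 0.3179; R = Sᾱ/(1−ᾱ) = 98.554/(1−0.3179) = 144.486 m².
Lp = 92.3 + 10·log₁₀(4/144.486) = 92.3 + (-15.58) = 76.7 dB.

76.7 dB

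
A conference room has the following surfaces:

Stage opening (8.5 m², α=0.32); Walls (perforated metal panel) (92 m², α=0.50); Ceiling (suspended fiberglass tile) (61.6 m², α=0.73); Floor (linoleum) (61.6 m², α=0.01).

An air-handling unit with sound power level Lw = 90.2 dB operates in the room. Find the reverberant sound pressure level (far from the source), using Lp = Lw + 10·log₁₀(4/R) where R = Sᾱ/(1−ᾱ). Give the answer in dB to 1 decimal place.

74.1 dB

Σ(Sᵢαᵢ) = 8.5·0.32 + 92·0.50 + 61.6·0.73 + 61.6·0.01 = 94.304; total area S = 223.7 m².
ᾱ = 94.304/223.7 = 0.4216; R = Sᾱ/(1−ᾱ) = 94.304/(1−0.4216) = 163.043 m².
Lp = 90.2 + 10·log₁₀(4/163.043) = 90.2 + (-16.10) = 74.1 dB.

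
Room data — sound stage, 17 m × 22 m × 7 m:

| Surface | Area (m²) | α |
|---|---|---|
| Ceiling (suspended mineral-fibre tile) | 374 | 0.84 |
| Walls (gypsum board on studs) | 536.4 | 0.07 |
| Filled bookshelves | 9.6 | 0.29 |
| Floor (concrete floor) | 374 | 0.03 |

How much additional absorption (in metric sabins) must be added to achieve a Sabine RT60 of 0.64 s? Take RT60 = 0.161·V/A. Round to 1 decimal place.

Total absorption A₁ = 374×0.84 + 536.4×0.07 + 9.6×0.29 + 374×0.03
  = 314.160 + 37.548 + 2.784 + 11.220 = 365.712 m² sabins.
For T = 0.64 s, need A₂ = 0.161·V/T = 0.161·2618/0.64 = 658.591 sabins.
ΔA = A₂ − A₁ = 658.591 − 365.712 = 292.9 sabins.

292.9 sabins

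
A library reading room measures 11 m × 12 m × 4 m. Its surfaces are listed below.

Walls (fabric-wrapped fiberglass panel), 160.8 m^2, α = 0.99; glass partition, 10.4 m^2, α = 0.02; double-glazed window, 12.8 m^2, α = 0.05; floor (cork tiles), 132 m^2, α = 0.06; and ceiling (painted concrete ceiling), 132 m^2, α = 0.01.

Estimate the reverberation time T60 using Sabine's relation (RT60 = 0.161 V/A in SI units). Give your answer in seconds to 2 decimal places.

0.50 seconds

Summing Sᵢαᵢ: 159.192 + 0.208 + 0.640 + 7.920 + 1.320 → A = 169.280 sabins.
V = 11·12·4 = 528 m³.
RT60 = 0.161 · V / A = 0.161 × 528 / 169.280 = 0.50 s.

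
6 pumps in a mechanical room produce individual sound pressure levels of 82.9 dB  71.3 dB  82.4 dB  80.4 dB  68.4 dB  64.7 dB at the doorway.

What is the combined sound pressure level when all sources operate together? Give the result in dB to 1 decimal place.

87.0 dB

Σ 10^(Lᵢ/10) = 5.018e+08.
Combined level = 10 log₁₀(5.018e+08) = 87.0 dB.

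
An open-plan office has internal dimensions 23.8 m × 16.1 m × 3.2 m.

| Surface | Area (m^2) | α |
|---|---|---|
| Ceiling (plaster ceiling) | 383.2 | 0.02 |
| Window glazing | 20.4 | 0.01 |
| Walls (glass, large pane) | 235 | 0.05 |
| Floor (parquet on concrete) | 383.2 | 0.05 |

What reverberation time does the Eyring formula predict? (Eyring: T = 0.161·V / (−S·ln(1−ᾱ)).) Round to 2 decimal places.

S = Σ Sᵢ = 1021.8 m^2.
Absorption A = 383.2·0.02 + 20.4·0.01 + 235·0.05 + 383.2·0.05 = 38.778 sabins.
Mean coefficient ᾱ = A/S = 0.0380.
−S·ln(1−ᾱ) = −1021.8 × ln(1 − 0.0380) = 39.585.
V = 23.8 × 16.1 × 3.2 = 1226.176 m³.
RT60 = 0.161 × 1226.176 / 39.585 = 4.99 s.

4.99 s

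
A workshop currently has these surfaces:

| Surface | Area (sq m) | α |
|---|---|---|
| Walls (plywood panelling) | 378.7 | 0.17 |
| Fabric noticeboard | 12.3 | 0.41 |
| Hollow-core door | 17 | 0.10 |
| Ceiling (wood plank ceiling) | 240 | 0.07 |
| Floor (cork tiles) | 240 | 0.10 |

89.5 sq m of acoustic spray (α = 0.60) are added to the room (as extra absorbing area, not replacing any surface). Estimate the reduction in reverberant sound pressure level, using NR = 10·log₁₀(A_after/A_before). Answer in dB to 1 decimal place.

Total absorption A_before = 378.7×0.17 + 12.3×0.41 + 17×0.10 + 240×0.07 + 240×0.10
  = 64.379 + 5.043 + 1.700 + 16.800 + 24.000 = 111.922 sq m sabins.
Treatment contributes 89.5·0.60 = 53.700 sabins.
A_after = 111.922 + 53.700 = 165.622 sabins.
NR = 10·log₁₀(165.622/111.922) = 1.7 dB.

1.7 dB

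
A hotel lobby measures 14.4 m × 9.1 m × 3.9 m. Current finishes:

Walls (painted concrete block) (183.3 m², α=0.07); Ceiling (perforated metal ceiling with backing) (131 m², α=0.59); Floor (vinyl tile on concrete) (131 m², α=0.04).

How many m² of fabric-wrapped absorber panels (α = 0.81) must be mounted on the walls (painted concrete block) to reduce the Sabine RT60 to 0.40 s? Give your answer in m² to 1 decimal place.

A₁ = Σ Sᵢαᵢ = 183.3*0.07 + 131*0.59 + 131*0.04 = 95.361 sabins.
Required A₂ = 0.161·511.056/0.40 = 205.700 sabins.
ΔA needed = 205.700 − 95.361 = 110.339 sabins.
Each m² of panel replacing the walls (painted concrete block) adds (0.81 − 0.07) = 0.74 sabins.
Area = ΔA/Δα = 110.339/0.74 = 149.1 m².

149.1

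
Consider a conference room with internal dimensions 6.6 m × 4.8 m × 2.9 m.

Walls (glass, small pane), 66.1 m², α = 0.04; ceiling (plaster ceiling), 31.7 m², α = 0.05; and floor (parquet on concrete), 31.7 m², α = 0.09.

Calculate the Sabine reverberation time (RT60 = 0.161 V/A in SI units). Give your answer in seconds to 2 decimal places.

Summing Sᵢαᵢ: 2.644 + 1.585 + 2.853 → A = 7.082 sabins.
V = 6.6·4.8·2.9 = 91.872 m³.
RT60 = 0.161 · V / A = 0.161 × 91.872 / 7.082 = 2.09 s.

2.09 s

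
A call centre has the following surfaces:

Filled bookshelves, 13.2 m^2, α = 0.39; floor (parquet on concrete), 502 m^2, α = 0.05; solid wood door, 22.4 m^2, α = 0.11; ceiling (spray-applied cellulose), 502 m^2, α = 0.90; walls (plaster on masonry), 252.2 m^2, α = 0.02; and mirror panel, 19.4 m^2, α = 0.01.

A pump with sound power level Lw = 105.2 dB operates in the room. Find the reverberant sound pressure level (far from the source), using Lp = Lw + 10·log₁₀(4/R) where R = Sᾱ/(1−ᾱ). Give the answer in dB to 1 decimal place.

Σ(Sᵢαᵢ) = 13.2·0.39 + 502·0.05 + 22.4·0.11 + 502·0.90 + 252.2·0.02 + 19.4·0.01 = 489.750; total area S = 1311.2 m^2.
ᾱ = 489.750/1311.2 = 0.3735; R = Sᾱ/(1−ᾱ) = 489.750/(1−0.3735) = 781.724 m^2.
Lp = Lw + 10 log₁₀(4/R) = 105.2 -22.91 = 82.3 dB.

82.3 dB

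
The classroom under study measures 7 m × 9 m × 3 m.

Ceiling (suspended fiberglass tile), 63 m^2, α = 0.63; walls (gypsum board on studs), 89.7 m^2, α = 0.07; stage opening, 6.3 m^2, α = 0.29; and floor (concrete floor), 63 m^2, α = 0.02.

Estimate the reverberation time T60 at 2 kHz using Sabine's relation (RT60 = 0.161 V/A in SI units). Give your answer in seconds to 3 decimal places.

A = Σ Sᵢαᵢ = 63*0.63 + 89.7*0.07 + 6.3*0.29 + 63*0.02 = 49.056 sabins.
Room volume: 189 m³.
RT60 = 0.161 · V / A = 0.161 × 189 / 49.056 = 0.620 s.

0.620 seconds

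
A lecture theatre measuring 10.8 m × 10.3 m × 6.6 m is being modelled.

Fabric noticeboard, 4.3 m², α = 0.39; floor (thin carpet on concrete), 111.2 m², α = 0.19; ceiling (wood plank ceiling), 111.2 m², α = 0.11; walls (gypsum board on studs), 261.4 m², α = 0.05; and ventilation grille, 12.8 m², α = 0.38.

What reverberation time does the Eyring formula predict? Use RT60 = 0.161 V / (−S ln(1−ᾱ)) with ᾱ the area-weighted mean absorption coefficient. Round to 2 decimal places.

Total surface area S = 4.3 + 111.2 + 111.2 + 261.4 + 12.8 = 500.9 m².
Absorption A = 4.3×0.39 + 111.2×0.19 + 111.2×0.11 + 261.4×0.05 + 12.8×0.38 = 52.971 sabins.
ᾱ = 52.971 / 500.9 = 0.1058.
−S·ln(1−ᾱ) = −500.9 × ln(1 − 0.1058) = 56.014.
V = 10.8 × 10.3 × 6.6 = 734.184 m³.
T = 0.161·V/[−S·ln(1−ᾱ)] = 0.161·734.184/56.014 = 2.11 s.

2.11 sec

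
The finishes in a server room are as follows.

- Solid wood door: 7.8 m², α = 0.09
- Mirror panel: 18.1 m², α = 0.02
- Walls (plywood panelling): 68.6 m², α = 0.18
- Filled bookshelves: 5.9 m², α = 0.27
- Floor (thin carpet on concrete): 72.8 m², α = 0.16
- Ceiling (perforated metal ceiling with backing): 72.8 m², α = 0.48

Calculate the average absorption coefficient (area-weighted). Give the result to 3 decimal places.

Total surface area S = 246.0 m².
A = 7.8×0.09 + 18.1×0.02 + 68.6×0.18 + 5.9×0.27 + 72.8×0.16 + 72.8×0.48 = 61.597 sabins.
ᾱ = 61.597 / 246.0 = 0.250.

0.250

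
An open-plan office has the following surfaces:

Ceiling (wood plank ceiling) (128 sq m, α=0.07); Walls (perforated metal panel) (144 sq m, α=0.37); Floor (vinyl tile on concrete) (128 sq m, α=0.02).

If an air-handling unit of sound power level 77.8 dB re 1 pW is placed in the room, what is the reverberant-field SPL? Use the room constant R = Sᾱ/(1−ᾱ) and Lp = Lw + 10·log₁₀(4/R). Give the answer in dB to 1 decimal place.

64.9 dB

A = 64.800 sabins; S = 400.0 sq m.
ᾱ = 0.1620, so room constant R = A/(1−ᾱ) = 77.327 sq m.
Lp = Lw + 10 log₁₀(4/R) = 77.8 -12.86 = 64.9 dB.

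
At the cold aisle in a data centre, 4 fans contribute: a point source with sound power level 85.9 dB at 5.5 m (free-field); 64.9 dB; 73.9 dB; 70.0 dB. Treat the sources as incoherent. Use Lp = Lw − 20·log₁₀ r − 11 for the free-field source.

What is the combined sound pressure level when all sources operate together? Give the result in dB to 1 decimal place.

75.9 dB

Source at 5.5 m: Lp = 85.9 − 20·log₁₀(5.5) − 11 = 60.1 dB.
Converting to relative power and adding: 10^(60.1/10) + 10^(64.9/10) + 10^(73.9/10) + 10^(70.0/10) = 3.866e+07.
Combined level = 10 log₁₀(3.866e+07) = 75.9 dB.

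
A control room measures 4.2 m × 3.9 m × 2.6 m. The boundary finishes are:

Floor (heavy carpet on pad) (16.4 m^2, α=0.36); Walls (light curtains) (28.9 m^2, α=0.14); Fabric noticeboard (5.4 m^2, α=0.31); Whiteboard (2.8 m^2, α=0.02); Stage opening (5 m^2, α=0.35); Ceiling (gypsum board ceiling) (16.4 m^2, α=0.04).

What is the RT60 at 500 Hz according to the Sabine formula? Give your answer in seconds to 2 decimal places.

A = Σ Sᵢαᵢ = 16.4*0.36 + 28.9*0.14 + 5.4*0.31 + 2.8*0.02 + 5*0.35 + 16.4*0.04 = 14.086 sabins.
Volume V = 4.2 × 3.9 × 2.6 = 42.588 m³.
T = 0.161 V/A = 0.161·42.588/14.086 = 0.49 s.

0.49 sec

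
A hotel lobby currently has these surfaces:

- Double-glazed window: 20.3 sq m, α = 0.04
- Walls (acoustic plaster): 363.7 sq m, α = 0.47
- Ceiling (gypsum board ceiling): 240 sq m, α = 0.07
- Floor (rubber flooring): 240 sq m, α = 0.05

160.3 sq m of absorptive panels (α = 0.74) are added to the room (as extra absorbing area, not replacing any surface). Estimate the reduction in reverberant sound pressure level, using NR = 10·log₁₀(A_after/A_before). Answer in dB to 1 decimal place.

A_before = Σ Sᵢαᵢ = 20.3×0.04 + 363.7×0.47 + 240×0.07 + 240×0.05 = 200.551 sabins.
Added absorption = 160.3 × 0.74 = 118.622 sabins.
A_after = 200.551 + 118.622 = 319.173 sabins.
NR = 10·log₁₀(319.173/200.551) = 2.0 dB.

2.0 dB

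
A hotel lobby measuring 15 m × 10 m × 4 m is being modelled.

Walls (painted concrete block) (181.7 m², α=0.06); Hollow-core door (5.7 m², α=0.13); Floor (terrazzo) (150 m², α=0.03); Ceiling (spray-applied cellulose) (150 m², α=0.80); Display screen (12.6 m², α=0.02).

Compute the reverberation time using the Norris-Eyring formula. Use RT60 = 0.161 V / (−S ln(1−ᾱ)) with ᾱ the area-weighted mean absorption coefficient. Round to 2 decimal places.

S = Σ Sᵢ = 500.0 m².
Σ(Sᵢαᵢ) = 181.7·0.06 + 5.7·0.13 + 150·0.03 + 150·0.80 + 12.6·0.02 = 136.395.
ᾱ = 136.395 / 500.0 = 0.2728.
−S·ln(1−ᾱ) = −500.0 × ln(1 − 0.2728) = 159.277.
V = 15 × 10 × 4 = 600 m³.
RT60 = 0.161 × 600 / 159.277 = 0.61 s.

0.61 sec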